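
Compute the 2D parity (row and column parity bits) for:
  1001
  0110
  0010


Row parities: 001
Column parities: 1101

Row P: 001, Col P: 1101, Corner: 1


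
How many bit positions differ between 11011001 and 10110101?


XOR: 01101100
Count of 1s: 4

4


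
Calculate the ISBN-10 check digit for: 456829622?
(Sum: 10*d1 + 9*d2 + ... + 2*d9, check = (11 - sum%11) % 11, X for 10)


Weighted sum: 280
280 mod 11 = 5

Check digit: 6


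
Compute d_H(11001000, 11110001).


XOR: 00111001
Count of 1s: 4

4


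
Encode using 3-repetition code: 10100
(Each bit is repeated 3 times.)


Each bit -> 3 copies

111000111000000


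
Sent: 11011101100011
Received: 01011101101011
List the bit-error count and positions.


XOR: 10000000001000

2 error(s) at position(s): 0, 10


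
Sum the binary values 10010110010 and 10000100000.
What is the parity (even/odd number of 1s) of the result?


10010110010 = 1202
10000100000 = 1056
Sum = 2258 = 100011010010
1s count = 5

odd parity (5 ones in 100011010010)


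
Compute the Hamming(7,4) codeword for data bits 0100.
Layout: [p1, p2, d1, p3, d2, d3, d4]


Parity bits: p1=1, p2=0, p3=1

1001100


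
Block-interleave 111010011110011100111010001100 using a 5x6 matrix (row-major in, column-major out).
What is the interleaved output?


Matrix:
  111010
  011110
  011100
  111010
  001100
Read columns: 100101111011111011011101000000

100101111011111011011101000000


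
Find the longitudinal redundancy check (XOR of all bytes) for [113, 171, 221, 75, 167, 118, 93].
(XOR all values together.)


XOR chain: 113 ^ 171 ^ 221 ^ 75 ^ 167 ^ 118 ^ 93 = 192

192


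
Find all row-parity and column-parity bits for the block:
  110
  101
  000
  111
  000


Row parities: 00010
Column parities: 100

Row P: 00010, Col P: 100, Corner: 1


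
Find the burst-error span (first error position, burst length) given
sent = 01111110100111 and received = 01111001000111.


XOR: 00000111100000

Burst at position 5, length 4


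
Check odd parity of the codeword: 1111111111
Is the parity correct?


Number of 1s: 10

No, parity error (10 ones)


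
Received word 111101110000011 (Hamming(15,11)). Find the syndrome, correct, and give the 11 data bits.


Syndrome = 12: error at position 12

Data: 10110001011 (corrected bit 12)


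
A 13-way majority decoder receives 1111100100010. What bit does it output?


Ones: 7 out of 13
Threshold: 7

1 (7/13 voted 1)


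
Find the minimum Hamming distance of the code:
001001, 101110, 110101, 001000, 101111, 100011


Comparing all pairs, minimum distance: 1
Can detect 0 errors, correct 0 errors

1


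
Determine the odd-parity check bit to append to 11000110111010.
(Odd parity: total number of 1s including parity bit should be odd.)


Number of 1s in data: 8
Parity bit: 1

1


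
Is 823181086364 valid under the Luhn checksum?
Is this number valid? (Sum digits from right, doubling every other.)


Luhn sum = 45
45 mod 10 = 5

Invalid (Luhn sum mod 10 = 5)


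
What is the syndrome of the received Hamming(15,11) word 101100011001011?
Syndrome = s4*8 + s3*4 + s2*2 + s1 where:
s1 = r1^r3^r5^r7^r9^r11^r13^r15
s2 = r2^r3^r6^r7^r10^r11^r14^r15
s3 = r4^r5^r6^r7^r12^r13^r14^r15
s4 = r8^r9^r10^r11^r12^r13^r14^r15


s1=0, s2=1, s3=0, s4=1

Syndrome = 10 (error at position 10)


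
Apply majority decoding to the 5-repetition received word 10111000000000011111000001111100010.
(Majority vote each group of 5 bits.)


Groups: 10111, 00000, 00000, 11111, 00000, 11111, 00010
Majority votes: 1001010

1001010


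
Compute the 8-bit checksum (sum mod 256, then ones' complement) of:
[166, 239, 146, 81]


Sum = 632 mod 256 = 120
Complement = 135

135


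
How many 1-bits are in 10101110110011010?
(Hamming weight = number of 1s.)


Counting 1s in 10101110110011010

10


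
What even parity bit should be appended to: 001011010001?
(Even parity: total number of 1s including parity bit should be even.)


Number of 1s in data: 5
Parity bit: 1

1


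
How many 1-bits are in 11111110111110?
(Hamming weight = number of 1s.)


Counting 1s in 11111110111110

12


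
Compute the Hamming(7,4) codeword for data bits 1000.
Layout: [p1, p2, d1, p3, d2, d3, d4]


Parity bits: p1=1, p2=1, p3=0

1110000


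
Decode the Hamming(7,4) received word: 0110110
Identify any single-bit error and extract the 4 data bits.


Syndrome = 2: error at position 2

Data: 1110 (corrected bit 2)


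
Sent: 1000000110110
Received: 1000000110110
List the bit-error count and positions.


XOR: 0000000000000

0 errors (received matches sent)


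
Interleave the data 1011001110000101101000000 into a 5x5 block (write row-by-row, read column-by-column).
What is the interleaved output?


Matrix:
  10110
  01110
  00010
  11010
  00000
Read columns: 1001001010110001111000000

1001001010110001111000000


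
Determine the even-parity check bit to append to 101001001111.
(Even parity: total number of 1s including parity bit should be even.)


Number of 1s in data: 7
Parity bit: 1

1


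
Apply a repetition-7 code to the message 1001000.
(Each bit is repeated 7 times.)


Each bit -> 7 copies

1111111000000000000001111111000000000000000000000


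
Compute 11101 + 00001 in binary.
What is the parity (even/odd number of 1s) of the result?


11101 = 29
00001 = 1
Sum = 30 = 11110
1s count = 4

even parity (4 ones in 11110)


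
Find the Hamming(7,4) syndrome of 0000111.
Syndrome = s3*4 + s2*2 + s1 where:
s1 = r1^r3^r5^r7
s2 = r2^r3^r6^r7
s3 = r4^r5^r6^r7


s1=0, s2=0, s3=1

Syndrome = 4 (error at position 4)


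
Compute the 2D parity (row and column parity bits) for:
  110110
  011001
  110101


Row parities: 010
Column parities: 011010

Row P: 010, Col P: 011010, Corner: 1


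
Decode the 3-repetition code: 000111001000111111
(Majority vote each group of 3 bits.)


Groups: 000, 111, 001, 000, 111, 111
Majority votes: 010011

010011


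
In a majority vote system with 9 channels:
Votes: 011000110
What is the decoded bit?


Ones: 4 out of 9
Threshold: 5

0 (4/9 voted 1)


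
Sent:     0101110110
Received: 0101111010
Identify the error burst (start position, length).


XOR: 0000001100

Burst at position 6, length 2


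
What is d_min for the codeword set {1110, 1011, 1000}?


Comparing all pairs, minimum distance: 2
Can detect 1 errors, correct 0 errors

2


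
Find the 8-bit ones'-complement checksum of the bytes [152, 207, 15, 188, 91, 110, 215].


Sum = 978 mod 256 = 210
Complement = 45

45


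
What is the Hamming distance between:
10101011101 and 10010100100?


XOR: 00111111001
Count of 1s: 7

7


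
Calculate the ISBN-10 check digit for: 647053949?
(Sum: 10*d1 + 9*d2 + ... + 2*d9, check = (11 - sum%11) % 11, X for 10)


Weighted sum: 263
263 mod 11 = 10

Check digit: 1


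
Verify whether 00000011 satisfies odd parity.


Number of 1s: 2

No, parity error (2 ones)


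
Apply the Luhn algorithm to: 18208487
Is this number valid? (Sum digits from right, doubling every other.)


Luhn sum = 39
39 mod 10 = 9

Invalid (Luhn sum mod 10 = 9)


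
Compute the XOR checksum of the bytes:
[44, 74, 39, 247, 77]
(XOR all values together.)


XOR chain: 44 ^ 74 ^ 39 ^ 247 ^ 77 = 251

251


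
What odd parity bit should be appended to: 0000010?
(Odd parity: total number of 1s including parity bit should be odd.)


Number of 1s in data: 1
Parity bit: 0

0


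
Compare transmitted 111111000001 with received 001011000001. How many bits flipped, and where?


XOR: 110100000000

3 error(s) at position(s): 0, 1, 3


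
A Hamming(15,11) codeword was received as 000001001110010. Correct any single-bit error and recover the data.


Syndrome = 0: no error detected

Data: 00101110010 (no errors)


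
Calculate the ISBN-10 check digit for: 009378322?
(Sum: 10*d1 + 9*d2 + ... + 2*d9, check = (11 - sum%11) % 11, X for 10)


Weighted sum: 197
197 mod 11 = 10

Check digit: 1


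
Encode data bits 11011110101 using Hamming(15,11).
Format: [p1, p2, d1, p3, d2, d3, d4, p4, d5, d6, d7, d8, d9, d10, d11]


Parity bits: p1=1, p2=1, p3=0, p4=1

111010111110101


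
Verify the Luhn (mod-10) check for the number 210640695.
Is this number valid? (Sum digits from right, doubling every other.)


Luhn sum = 31
31 mod 10 = 1

Invalid (Luhn sum mod 10 = 1)


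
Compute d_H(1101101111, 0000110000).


XOR: 1101011111
Count of 1s: 8

8


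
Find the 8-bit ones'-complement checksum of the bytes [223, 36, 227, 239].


Sum = 725 mod 256 = 213
Complement = 42

42


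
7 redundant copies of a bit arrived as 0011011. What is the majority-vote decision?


Ones: 4 out of 7
Threshold: 4

1 (4/7 voted 1)


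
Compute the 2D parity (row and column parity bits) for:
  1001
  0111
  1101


Row parities: 011
Column parities: 0011

Row P: 011, Col P: 0011, Corner: 0


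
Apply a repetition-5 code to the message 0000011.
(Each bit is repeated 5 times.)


Each bit -> 5 copies

00000000000000000000000001111111111


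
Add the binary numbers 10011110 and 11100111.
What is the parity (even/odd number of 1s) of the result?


10011110 = 158
11100111 = 231
Sum = 389 = 110000101
1s count = 4

even parity (4 ones in 110000101)


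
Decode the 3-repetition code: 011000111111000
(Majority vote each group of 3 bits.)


Groups: 011, 000, 111, 111, 000
Majority votes: 10110

10110


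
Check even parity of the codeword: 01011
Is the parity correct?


Number of 1s: 3

No, parity error (3 ones)


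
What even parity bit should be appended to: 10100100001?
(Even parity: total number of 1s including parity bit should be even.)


Number of 1s in data: 4
Parity bit: 0

0


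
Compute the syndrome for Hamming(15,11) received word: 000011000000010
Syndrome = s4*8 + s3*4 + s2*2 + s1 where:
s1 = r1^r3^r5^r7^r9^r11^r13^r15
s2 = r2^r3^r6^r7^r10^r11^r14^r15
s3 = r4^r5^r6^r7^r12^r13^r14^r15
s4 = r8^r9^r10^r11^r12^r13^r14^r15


s1=1, s2=0, s3=1, s4=1

Syndrome = 13 (error at position 13)


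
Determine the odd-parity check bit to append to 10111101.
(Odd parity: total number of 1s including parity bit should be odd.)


Number of 1s in data: 6
Parity bit: 1

1


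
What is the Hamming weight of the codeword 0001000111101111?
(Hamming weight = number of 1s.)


Counting 1s in 0001000111101111

9


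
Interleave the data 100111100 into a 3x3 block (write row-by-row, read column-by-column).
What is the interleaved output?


Matrix:
  100
  111
  100
Read columns: 111010010

111010010


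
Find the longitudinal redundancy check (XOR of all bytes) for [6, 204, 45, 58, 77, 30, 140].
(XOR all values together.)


XOR chain: 6 ^ 204 ^ 45 ^ 58 ^ 77 ^ 30 ^ 140 = 2

2


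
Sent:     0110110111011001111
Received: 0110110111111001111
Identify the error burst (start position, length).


XOR: 0000000000100000000

Burst at position 10, length 1


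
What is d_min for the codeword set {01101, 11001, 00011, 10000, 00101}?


Comparing all pairs, minimum distance: 1
Can detect 0 errors, correct 0 errors

1


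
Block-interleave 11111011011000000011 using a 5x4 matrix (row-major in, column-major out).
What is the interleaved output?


Matrix:
  1111
  1011
  0110
  0000
  0011
Read columns: 11000101001110111001

11000101001110111001


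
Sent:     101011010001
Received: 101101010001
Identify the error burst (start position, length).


XOR: 000110000000

Burst at position 3, length 2


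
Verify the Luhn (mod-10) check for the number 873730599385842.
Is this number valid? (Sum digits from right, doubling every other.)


Luhn sum = 80
80 mod 10 = 0

Valid (Luhn sum mod 10 = 0)


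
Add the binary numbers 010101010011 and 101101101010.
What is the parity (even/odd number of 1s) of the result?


010101010011 = 1363
101101101010 = 2922
Sum = 4285 = 1000010111101
1s count = 7

odd parity (7 ones in 1000010111101)


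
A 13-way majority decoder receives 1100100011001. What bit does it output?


Ones: 6 out of 13
Threshold: 7

0 (6/13 voted 1)


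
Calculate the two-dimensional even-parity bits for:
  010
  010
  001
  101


Row parities: 1110
Column parities: 100

Row P: 1110, Col P: 100, Corner: 1


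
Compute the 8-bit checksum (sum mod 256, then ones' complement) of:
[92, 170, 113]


Sum = 375 mod 256 = 119
Complement = 136

136


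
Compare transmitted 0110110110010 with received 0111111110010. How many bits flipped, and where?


XOR: 0001001000000

2 error(s) at position(s): 3, 6


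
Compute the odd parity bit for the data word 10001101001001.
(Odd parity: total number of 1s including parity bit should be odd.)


Number of 1s in data: 6
Parity bit: 1

1


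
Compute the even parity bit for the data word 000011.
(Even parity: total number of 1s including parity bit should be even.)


Number of 1s in data: 2
Parity bit: 0

0


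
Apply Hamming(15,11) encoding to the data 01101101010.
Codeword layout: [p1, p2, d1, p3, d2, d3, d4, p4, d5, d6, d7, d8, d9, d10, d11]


Parity bits: p1=0, p2=1, p3=0, p4=0

010011001101010


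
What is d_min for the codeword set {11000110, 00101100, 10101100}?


Comparing all pairs, minimum distance: 1
Can detect 0 errors, correct 0 errors

1


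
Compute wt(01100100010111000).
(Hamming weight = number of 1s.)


Counting 1s in 01100100010111000

7


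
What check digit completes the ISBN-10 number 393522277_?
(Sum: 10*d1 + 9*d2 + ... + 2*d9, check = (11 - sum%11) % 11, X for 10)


Weighted sum: 235
235 mod 11 = 4

Check digit: 7


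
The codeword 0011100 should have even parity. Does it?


Number of 1s: 3

No, parity error (3 ones)


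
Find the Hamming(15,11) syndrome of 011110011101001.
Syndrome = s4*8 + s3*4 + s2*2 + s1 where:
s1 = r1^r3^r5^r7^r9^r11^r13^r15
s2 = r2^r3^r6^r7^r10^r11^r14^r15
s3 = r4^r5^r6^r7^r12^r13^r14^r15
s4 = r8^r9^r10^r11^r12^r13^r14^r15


s1=0, s2=0, s3=0, s4=1

Syndrome = 8 (error at position 8)


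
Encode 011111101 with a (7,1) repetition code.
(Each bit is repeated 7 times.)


Each bit -> 7 copies

000000011111111111111111111111111111111111111111100000001111111


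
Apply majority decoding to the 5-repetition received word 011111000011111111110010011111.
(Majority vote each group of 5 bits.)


Groups: 01111, 10000, 11111, 11111, 00100, 11111
Majority votes: 101101

101101


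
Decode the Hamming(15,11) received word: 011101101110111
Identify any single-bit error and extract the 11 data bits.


Syndrome = 0: no error detected

Data: 10111110111 (no errors)


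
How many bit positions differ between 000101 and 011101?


XOR: 011000
Count of 1s: 2

2


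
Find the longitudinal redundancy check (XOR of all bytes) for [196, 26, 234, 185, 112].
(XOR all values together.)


XOR chain: 196 ^ 26 ^ 234 ^ 185 ^ 112 = 253

253


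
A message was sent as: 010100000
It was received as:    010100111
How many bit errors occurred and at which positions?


XOR: 000000111

3 error(s) at position(s): 6, 7, 8


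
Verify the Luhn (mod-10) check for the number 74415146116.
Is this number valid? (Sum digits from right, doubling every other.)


Luhn sum = 44
44 mod 10 = 4

Invalid (Luhn sum mod 10 = 4)


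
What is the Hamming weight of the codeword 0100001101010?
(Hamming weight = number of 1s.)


Counting 1s in 0100001101010

5


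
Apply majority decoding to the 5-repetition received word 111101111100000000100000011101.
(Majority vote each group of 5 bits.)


Groups: 11110, 11111, 00000, 00010, 00000, 11101
Majority votes: 110001

110001


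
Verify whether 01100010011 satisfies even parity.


Number of 1s: 5

No, parity error (5 ones)


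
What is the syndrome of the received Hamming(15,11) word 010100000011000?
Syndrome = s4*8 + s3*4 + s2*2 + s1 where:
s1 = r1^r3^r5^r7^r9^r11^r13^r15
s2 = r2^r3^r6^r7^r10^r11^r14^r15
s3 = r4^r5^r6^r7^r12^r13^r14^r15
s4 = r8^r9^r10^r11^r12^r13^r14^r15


s1=1, s2=0, s3=0, s4=0

Syndrome = 1 (error at position 1)


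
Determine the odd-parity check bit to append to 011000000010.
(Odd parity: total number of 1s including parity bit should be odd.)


Number of 1s in data: 3
Parity bit: 0

0


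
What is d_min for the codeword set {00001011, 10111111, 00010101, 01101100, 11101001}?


Comparing all pairs, minimum distance: 3
Can detect 2 errors, correct 1 errors

3


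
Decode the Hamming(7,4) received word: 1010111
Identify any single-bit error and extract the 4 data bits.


Syndrome = 6: error at position 6

Data: 1101 (corrected bit 6)


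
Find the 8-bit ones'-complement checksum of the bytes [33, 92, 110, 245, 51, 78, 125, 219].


Sum = 953 mod 256 = 185
Complement = 70

70


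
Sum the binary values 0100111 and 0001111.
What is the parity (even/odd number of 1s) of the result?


0100111 = 39
0001111 = 15
Sum = 54 = 110110
1s count = 4

even parity (4 ones in 110110)


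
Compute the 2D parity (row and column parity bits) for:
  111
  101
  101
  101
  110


Row parities: 10000
Column parities: 100

Row P: 10000, Col P: 100, Corner: 1


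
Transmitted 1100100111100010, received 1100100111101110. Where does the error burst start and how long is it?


XOR: 0000000000001100

Burst at position 12, length 2


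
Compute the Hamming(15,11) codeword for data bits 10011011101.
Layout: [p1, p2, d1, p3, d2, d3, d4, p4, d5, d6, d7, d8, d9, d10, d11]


Parity bits: p1=0, p2=0, p3=0, p4=1

001000111011101


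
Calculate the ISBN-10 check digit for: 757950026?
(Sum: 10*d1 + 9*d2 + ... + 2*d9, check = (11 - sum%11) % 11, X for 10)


Weighted sum: 282
282 mod 11 = 7

Check digit: 4


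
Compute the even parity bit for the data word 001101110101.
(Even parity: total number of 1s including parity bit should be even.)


Number of 1s in data: 7
Parity bit: 1

1


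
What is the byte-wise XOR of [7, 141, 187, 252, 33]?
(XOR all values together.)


XOR chain: 7 ^ 141 ^ 187 ^ 252 ^ 33 = 236

236


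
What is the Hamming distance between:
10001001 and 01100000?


XOR: 11101001
Count of 1s: 5

5


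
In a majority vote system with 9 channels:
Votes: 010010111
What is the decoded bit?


Ones: 5 out of 9
Threshold: 5

1 (5/9 voted 1)


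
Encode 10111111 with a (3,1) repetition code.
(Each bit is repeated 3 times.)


Each bit -> 3 copies

111000111111111111111111


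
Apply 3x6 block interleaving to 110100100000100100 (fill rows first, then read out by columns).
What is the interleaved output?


Matrix:
  110100
  100000
  100100
Read columns: 111100000101000000

111100000101000000


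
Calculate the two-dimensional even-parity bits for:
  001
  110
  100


Row parities: 101
Column parities: 011

Row P: 101, Col P: 011, Corner: 0


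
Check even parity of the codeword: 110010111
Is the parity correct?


Number of 1s: 6

Yes, parity is correct (6 ones)


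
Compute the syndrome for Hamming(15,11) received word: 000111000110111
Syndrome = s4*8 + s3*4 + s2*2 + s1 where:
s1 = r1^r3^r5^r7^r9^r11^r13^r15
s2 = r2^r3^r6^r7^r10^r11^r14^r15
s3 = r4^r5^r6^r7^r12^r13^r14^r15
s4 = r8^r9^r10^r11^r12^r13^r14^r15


s1=0, s2=1, s3=0, s4=1

Syndrome = 10 (error at position 10)


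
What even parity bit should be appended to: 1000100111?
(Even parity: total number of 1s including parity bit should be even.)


Number of 1s in data: 5
Parity bit: 1

1


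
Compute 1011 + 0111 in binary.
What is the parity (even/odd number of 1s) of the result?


1011 = 11
0111 = 7
Sum = 18 = 10010
1s count = 2

even parity (2 ones in 10010)


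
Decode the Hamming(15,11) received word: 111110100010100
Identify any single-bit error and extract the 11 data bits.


Syndrome = 0: no error detected

Data: 11010010100 (no errors)


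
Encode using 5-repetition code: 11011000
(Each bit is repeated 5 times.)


Each bit -> 5 copies

1111111111000001111111111000000000000000


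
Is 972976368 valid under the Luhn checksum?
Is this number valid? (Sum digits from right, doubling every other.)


Luhn sum = 49
49 mod 10 = 9

Invalid (Luhn sum mod 10 = 9)


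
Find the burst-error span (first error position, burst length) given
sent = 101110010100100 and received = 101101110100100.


XOR: 000011100000000

Burst at position 4, length 3


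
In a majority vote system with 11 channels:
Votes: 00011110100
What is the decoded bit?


Ones: 5 out of 11
Threshold: 6

0 (5/11 voted 1)


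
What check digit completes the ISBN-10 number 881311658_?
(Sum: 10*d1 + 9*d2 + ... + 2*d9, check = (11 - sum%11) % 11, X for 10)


Weighted sum: 247
247 mod 11 = 5

Check digit: 6


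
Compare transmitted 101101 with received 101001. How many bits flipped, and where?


XOR: 000100

1 error(s) at position(s): 3


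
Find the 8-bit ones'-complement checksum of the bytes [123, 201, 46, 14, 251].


Sum = 635 mod 256 = 123
Complement = 132

132


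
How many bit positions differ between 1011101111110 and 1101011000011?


XOR: 0110110111101
Count of 1s: 9

9


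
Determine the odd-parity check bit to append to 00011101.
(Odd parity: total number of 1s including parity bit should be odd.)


Number of 1s in data: 4
Parity bit: 1

1


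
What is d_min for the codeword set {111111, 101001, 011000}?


Comparing all pairs, minimum distance: 3
Can detect 2 errors, correct 1 errors

3


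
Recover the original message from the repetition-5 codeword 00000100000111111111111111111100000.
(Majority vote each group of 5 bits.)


Groups: 00000, 10000, 01111, 11111, 11111, 11111, 00000
Majority votes: 0011110

0011110


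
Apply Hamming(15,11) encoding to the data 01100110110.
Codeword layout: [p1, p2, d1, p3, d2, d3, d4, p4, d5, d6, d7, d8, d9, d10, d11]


Parity bits: p1=1, p2=0, p3=0, p4=0

100011000110110


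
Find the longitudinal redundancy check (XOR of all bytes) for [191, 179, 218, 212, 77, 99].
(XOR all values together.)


XOR chain: 191 ^ 179 ^ 218 ^ 212 ^ 77 ^ 99 = 44

44


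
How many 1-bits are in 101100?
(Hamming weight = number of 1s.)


Counting 1s in 101100

3


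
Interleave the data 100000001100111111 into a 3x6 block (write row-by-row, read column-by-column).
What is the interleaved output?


Matrix:
  100000
  001100
  111111
Read columns: 101001011011001001

101001011011001001


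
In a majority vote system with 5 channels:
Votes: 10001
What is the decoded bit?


Ones: 2 out of 5
Threshold: 3

0 (2/5 voted 1)


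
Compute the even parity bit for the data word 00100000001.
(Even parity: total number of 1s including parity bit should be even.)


Number of 1s in data: 2
Parity bit: 0

0


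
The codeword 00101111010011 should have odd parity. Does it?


Number of 1s: 8

No, parity error (8 ones)


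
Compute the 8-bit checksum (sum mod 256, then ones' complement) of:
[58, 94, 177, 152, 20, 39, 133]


Sum = 673 mod 256 = 161
Complement = 94

94


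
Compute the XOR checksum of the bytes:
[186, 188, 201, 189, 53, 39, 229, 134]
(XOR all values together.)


XOR chain: 186 ^ 188 ^ 201 ^ 189 ^ 53 ^ 39 ^ 229 ^ 134 = 3

3


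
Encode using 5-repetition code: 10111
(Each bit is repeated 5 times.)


Each bit -> 5 copies

1111100000111111111111111


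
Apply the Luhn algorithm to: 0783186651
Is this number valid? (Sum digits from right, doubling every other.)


Luhn sum = 38
38 mod 10 = 8

Invalid (Luhn sum mod 10 = 8)


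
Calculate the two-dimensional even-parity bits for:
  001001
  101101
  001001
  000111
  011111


Row parities: 00011
Column parities: 110101

Row P: 00011, Col P: 110101, Corner: 0


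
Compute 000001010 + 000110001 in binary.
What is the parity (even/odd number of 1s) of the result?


000001010 = 10
000110001 = 49
Sum = 59 = 111011
1s count = 5

odd parity (5 ones in 111011)


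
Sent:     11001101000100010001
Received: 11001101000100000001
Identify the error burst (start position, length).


XOR: 00000000000000010000

Burst at position 15, length 1


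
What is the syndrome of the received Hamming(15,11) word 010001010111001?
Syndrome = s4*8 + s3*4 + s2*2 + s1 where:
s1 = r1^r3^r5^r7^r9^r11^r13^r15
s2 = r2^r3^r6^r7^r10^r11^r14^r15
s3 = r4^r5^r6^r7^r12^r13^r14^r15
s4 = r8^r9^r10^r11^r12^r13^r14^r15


s1=0, s2=1, s3=1, s4=1

Syndrome = 14 (error at position 14)


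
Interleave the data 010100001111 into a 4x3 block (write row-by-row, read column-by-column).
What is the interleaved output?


Matrix:
  010
  100
  001
  111
Read columns: 010110010011

010110010011


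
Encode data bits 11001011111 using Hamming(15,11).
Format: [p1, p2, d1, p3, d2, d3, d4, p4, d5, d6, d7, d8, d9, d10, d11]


Parity bits: p1=0, p2=0, p3=1, p4=0

001110001011111


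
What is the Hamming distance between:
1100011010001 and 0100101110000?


XOR: 1000110100001
Count of 1s: 5

5


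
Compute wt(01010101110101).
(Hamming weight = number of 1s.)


Counting 1s in 01010101110101

8


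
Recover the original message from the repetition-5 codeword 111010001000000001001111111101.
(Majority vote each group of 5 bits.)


Groups: 11101, 00010, 00000, 00100, 11111, 11101
Majority votes: 100011

100011


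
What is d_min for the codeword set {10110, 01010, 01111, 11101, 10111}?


Comparing all pairs, minimum distance: 1
Can detect 0 errors, correct 0 errors

1


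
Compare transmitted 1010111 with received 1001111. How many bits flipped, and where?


XOR: 0011000

2 error(s) at position(s): 2, 3


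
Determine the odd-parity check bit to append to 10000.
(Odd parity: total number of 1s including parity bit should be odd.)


Number of 1s in data: 1
Parity bit: 0

0


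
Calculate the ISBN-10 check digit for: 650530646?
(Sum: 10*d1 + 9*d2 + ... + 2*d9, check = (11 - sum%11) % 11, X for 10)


Weighted sum: 206
206 mod 11 = 8

Check digit: 3


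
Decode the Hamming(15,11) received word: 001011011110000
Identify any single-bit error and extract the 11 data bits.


Syndrome = 0: no error detected

Data: 11101110000 (no errors)


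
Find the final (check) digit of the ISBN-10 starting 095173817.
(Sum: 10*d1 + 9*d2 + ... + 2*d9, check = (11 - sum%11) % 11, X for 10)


Weighted sum: 234
234 mod 11 = 3

Check digit: 8


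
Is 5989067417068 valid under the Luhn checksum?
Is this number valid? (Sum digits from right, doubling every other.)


Luhn sum = 66
66 mod 10 = 6

Invalid (Luhn sum mod 10 = 6)


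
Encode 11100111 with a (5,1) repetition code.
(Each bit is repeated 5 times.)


Each bit -> 5 copies

1111111111111110000000000111111111111111


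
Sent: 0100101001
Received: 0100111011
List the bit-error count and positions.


XOR: 0000010010

2 error(s) at position(s): 5, 8


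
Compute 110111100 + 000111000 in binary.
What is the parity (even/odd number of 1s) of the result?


110111100 = 444
000111000 = 56
Sum = 500 = 111110100
1s count = 6

even parity (6 ones in 111110100)


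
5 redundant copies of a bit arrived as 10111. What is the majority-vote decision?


Ones: 4 out of 5
Threshold: 3

1 (4/5 voted 1)


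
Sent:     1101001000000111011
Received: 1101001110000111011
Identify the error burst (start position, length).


XOR: 0000000110000000000

Burst at position 7, length 2


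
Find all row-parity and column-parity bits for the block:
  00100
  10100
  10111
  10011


Row parities: 1001
Column parities: 10100

Row P: 1001, Col P: 10100, Corner: 0


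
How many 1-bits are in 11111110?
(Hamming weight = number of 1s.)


Counting 1s in 11111110

7


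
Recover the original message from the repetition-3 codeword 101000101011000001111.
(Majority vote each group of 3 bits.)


Groups: 101, 000, 101, 011, 000, 001, 111
Majority votes: 1011001

1011001


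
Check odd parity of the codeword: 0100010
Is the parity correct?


Number of 1s: 2

No, parity error (2 ones)


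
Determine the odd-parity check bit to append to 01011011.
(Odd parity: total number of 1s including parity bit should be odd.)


Number of 1s in data: 5
Parity bit: 0

0


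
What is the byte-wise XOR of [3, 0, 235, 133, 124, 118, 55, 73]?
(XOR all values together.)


XOR chain: 3 ^ 0 ^ 235 ^ 133 ^ 124 ^ 118 ^ 55 ^ 73 = 25

25


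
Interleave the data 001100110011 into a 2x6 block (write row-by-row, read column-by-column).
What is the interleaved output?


Matrix:
  001100
  110011
Read columns: 010110100101

010110100101


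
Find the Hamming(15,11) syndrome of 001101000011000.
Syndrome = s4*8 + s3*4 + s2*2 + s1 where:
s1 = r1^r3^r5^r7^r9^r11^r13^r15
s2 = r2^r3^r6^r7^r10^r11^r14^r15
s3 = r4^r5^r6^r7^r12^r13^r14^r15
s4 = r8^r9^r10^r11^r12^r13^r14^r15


s1=0, s2=1, s3=1, s4=0

Syndrome = 6 (error at position 6)


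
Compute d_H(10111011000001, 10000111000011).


XOR: 00111100000010
Count of 1s: 5

5


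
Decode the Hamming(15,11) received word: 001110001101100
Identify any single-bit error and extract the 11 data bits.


Syndrome = 0: no error detected

Data: 11001101100 (no errors)


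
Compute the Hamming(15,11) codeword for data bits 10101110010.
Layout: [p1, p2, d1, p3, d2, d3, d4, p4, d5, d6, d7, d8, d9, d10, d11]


Parity bits: p1=1, p2=1, p3=0, p4=0

111001001110010


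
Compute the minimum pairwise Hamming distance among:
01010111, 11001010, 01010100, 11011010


Comparing all pairs, minimum distance: 1
Can detect 0 errors, correct 0 errors

1


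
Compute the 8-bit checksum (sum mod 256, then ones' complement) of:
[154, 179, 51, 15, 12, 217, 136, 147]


Sum = 911 mod 256 = 143
Complement = 112

112


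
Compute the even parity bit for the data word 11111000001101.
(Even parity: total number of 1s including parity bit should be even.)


Number of 1s in data: 8
Parity bit: 0

0


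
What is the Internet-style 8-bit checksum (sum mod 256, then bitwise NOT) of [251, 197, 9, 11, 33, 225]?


Sum = 726 mod 256 = 214
Complement = 41

41


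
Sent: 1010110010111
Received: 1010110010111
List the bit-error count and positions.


XOR: 0000000000000

0 errors (received matches sent)


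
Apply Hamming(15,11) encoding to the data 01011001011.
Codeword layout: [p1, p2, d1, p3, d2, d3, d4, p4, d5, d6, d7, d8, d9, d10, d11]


Parity bits: p1=0, p2=1, p3=1, p4=0

010110101001011


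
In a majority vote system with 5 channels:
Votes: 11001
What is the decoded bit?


Ones: 3 out of 5
Threshold: 3

1 (3/5 voted 1)


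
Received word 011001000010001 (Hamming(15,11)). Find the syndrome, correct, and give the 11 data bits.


Syndrome = 3: error at position 3

Data: 00100010001 (corrected bit 3)


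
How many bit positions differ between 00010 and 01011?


XOR: 01001
Count of 1s: 2

2


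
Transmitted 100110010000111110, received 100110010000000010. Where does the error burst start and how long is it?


XOR: 000000000000111100

Burst at position 12, length 4


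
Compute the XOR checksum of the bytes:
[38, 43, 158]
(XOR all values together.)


XOR chain: 38 ^ 43 ^ 158 = 147

147


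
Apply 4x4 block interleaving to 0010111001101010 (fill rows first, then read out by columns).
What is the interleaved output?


Matrix:
  0010
  1110
  0110
  1010
Read columns: 0101011011110000

0101011011110000


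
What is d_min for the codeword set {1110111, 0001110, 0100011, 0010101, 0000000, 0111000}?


Comparing all pairs, minimum distance: 3
Can detect 2 errors, correct 1 errors

3


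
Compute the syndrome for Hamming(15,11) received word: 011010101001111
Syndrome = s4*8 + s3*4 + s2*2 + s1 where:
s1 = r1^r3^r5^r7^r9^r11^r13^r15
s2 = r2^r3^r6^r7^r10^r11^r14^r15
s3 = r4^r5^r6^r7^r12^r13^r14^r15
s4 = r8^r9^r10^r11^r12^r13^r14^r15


s1=0, s2=1, s3=0, s4=1

Syndrome = 10 (error at position 10)


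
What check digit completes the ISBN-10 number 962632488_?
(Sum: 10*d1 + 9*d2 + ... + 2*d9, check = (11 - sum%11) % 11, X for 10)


Weighted sum: 286
286 mod 11 = 0

Check digit: 0


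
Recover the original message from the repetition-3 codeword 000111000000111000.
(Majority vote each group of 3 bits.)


Groups: 000, 111, 000, 000, 111, 000
Majority votes: 010010

010010


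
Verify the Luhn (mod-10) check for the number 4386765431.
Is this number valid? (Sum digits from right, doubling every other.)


Luhn sum = 47
47 mod 10 = 7

Invalid (Luhn sum mod 10 = 7)


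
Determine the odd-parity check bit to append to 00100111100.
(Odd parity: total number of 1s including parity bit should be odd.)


Number of 1s in data: 5
Parity bit: 0

0


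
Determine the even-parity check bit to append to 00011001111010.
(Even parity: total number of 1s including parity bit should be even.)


Number of 1s in data: 7
Parity bit: 1

1


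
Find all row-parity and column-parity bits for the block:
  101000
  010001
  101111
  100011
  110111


Row parities: 00111
Column parities: 000010

Row P: 00111, Col P: 000010, Corner: 1


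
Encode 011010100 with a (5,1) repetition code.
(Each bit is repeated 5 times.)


Each bit -> 5 copies

000001111111111000001111100000111110000000000


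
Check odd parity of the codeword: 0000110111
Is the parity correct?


Number of 1s: 5

Yes, parity is correct (5 ones)


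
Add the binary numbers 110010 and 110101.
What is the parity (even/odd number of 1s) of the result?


110010 = 50
110101 = 53
Sum = 103 = 1100111
1s count = 5

odd parity (5 ones in 1100111)


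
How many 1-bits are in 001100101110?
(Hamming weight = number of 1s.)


Counting 1s in 001100101110

6


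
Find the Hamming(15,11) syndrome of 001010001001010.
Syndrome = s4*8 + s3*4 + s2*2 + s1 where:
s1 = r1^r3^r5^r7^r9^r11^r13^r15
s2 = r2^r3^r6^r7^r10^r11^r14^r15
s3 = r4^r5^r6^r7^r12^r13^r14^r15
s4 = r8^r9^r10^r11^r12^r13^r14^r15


s1=1, s2=0, s3=1, s4=1

Syndrome = 13 (error at position 13)


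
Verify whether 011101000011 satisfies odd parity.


Number of 1s: 6

No, parity error (6 ones)


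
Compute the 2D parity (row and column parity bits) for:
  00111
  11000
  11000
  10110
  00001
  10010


Row parities: 100110
Column parities: 00010

Row P: 100110, Col P: 00010, Corner: 1


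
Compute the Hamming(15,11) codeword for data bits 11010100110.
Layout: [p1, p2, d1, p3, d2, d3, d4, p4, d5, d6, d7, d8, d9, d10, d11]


Parity bits: p1=0, p2=0, p3=0, p4=1

001010110100110


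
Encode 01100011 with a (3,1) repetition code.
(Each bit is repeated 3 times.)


Each bit -> 3 copies

000111111000000000111111


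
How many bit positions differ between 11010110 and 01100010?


XOR: 10110100
Count of 1s: 4

4


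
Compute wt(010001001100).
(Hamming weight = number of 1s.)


Counting 1s in 010001001100

4


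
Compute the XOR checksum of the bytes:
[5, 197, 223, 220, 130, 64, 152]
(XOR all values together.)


XOR chain: 5 ^ 197 ^ 223 ^ 220 ^ 130 ^ 64 ^ 152 = 153

153


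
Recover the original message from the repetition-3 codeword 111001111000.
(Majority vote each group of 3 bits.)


Groups: 111, 001, 111, 000
Majority votes: 1010

1010


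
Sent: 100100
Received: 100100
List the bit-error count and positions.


XOR: 000000

0 errors (received matches sent)


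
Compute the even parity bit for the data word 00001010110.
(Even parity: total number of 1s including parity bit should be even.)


Number of 1s in data: 4
Parity bit: 0

0


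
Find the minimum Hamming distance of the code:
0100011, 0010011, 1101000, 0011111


Comparing all pairs, minimum distance: 2
Can detect 1 errors, correct 0 errors

2


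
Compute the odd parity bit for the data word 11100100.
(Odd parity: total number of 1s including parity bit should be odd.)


Number of 1s in data: 4
Parity bit: 1

1


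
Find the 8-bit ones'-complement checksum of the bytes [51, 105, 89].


Sum = 245 mod 256 = 245
Complement = 10

10


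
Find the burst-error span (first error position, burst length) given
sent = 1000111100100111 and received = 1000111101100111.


XOR: 0000000001000000

Burst at position 9, length 1


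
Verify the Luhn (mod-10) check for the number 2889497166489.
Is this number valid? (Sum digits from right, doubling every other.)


Luhn sum = 77
77 mod 10 = 7

Invalid (Luhn sum mod 10 = 7)


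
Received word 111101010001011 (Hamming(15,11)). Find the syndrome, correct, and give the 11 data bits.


Syndrome = 7: error at position 7

Data: 10110001011 (corrected bit 7)


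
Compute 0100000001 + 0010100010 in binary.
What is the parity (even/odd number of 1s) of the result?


0100000001 = 257
0010100010 = 162
Sum = 419 = 110100011
1s count = 5

odd parity (5 ones in 110100011)


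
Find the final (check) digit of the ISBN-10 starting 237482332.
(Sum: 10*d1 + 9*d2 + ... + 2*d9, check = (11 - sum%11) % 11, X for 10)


Weighted sum: 214
214 mod 11 = 5

Check digit: 6


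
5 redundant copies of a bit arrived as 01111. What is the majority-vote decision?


Ones: 4 out of 5
Threshold: 3

1 (4/5 voted 1)


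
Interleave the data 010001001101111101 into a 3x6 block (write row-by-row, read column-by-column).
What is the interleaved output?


Matrix:
  010001
  001101
  111101
Read columns: 001101011011000111

001101011011000111


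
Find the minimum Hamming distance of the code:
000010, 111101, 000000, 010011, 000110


Comparing all pairs, minimum distance: 1
Can detect 0 errors, correct 0 errors

1


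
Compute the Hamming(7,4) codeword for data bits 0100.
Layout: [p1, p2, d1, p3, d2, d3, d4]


Parity bits: p1=1, p2=0, p3=1

1001100


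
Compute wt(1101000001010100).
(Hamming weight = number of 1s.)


Counting 1s in 1101000001010100

6


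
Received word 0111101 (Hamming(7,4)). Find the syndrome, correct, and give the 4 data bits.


Syndrome = 7: error at position 7

Data: 1100 (corrected bit 7)


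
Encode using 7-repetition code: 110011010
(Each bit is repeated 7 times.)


Each bit -> 7 copies

111111111111110000000000000011111111111111000000011111110000000


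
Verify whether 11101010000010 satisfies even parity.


Number of 1s: 6

Yes, parity is correct (6 ones)


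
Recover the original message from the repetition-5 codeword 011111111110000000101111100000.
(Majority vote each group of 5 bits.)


Groups: 01111, 11111, 10000, 00010, 11111, 00000
Majority votes: 110010

110010


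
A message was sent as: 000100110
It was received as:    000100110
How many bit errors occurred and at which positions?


XOR: 000000000

0 errors (received matches sent)


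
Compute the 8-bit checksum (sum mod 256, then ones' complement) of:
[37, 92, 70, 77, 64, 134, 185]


Sum = 659 mod 256 = 147
Complement = 108

108


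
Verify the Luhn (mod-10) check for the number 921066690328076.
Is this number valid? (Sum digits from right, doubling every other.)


Luhn sum = 64
64 mod 10 = 4

Invalid (Luhn sum mod 10 = 4)


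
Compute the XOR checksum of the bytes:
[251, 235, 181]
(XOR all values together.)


XOR chain: 251 ^ 235 ^ 181 = 165

165


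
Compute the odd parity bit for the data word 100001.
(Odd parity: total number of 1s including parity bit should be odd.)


Number of 1s in data: 2
Parity bit: 1

1


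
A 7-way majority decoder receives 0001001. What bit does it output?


Ones: 2 out of 7
Threshold: 4

0 (2/7 voted 1)


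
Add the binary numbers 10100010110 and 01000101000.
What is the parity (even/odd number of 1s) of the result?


10100010110 = 1302
01000101000 = 552
Sum = 1854 = 11100111110
1s count = 8

even parity (8 ones in 11100111110)
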